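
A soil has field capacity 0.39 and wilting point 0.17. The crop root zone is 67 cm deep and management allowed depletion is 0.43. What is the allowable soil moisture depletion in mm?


SMD = (FC - PWP) * d * MAD * 10
SMD = (0.39 - 0.17) * 67 * 0.43 * 10
SMD = 0.2200 * 67 * 0.43 * 10

63.3820 mm


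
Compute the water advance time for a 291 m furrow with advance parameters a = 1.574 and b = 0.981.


t = (L/a)^(1/b)
t = (291/1.574)^(1/0.981)
t = 184.879288^(1/0.981)

204.5471 min


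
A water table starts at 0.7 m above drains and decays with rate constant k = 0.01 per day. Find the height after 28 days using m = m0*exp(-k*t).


m = m0 * exp(-k*t)
m = 0.7 * exp(-0.01 * 28)
m = 0.7 * exp(-0.2800)

0.5290 m


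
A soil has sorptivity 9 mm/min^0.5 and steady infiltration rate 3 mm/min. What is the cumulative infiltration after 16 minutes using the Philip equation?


F = S*sqrt(t) + A*t
F = 9*sqrt(16) + 3*16
F = 9*4.000000 + 48

84.0000 mm


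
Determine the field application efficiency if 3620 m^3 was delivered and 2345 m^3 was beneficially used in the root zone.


Ea = V_root / V_field * 100 = 2345 / 3620 * 100 = 64.7790%

64.7790 %


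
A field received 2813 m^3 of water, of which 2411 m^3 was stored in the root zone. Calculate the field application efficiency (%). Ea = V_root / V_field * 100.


Ea = V_root / V_field * 100 = 2411 / 2813 * 100 = 85.7092%

85.7092 %


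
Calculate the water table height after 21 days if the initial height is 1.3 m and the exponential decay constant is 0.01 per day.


m = m0 * exp(-k*t)
m = 1.3 * exp(-0.01 * 21)
m = 1.3 * exp(-0.2100)

1.0538 m


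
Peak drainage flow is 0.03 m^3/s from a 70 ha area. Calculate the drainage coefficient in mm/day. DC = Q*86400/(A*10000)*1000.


DC = Q * 86400 / (A * 10000) * 1000
DC = 0.03 * 86400 / (70 * 10000) * 1000
DC = 2592000.0000 / 700000

3.7029 mm/day


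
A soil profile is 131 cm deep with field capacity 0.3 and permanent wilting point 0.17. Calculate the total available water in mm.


AWC = (FC - PWP) * d * 10
AWC = (0.3 - 0.17) * 131 * 10
AWC = 0.1300 * 131 * 10

170.3000 mm


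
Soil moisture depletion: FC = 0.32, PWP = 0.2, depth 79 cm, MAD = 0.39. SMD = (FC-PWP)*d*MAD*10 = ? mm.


SMD = (FC - PWP) * d * MAD * 10
SMD = (0.32 - 0.2) * 79 * 0.39 * 10
SMD = 0.1200 * 79 * 0.39 * 10

36.9720 mm


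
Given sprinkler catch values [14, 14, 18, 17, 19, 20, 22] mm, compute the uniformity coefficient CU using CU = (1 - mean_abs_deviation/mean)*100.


mean = 17.714286 mm
MAD = 2.326531 mm
CU = (1 - 2.326531/17.714286)*100

86.8664 %


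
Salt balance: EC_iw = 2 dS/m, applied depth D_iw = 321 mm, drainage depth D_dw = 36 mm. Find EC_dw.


EC_dw = EC_iw * D_iw / D_dw
EC_dw = 2 * 321 / 36
EC_dw = 642 / 36

17.8333 dS/m


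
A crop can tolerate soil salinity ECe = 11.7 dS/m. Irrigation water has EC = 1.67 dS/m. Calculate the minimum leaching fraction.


LR = ECiw / (5*ECe - ECiw)
LR = 1.67 / (5*11.7 - 1.67)
LR = 1.67 / 56.8300

0.0294


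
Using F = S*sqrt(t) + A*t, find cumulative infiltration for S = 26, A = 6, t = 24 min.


F = S*sqrt(t) + A*t
F = 26*sqrt(24) + 6*24
F = 26*4.898979 + 144

271.3735 mm


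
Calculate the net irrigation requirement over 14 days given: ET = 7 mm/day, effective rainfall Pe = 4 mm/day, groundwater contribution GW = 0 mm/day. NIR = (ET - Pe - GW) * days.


Daily deficit = ET - Pe - GW = 7 - 4 - 0 = 3 mm/day
NIR = 3 * 14 = 42 mm

42.0000 mm


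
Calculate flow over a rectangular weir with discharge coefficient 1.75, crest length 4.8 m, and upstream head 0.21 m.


Q = C * L * H^(3/2) = 1.75 * 4.8 * 0.21^1.5 = 1.75 * 4.8 * 0.096234

0.8084 m^3/s


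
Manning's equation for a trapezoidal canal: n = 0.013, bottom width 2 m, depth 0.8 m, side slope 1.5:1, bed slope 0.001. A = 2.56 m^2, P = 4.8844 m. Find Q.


R = A/P = 2.56/4.8844 = 0.524118
Q = (1/0.013) * 2.56 * 0.524118^(2/3) * 0.001^0.5

4.0481 m^3/s


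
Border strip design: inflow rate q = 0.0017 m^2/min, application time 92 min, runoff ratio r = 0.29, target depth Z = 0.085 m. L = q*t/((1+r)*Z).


L = q*t/((1+r)*Z)
L = 0.0017*92/((1+0.29)*0.085)
L = 0.1564/0.10965

1.4264 m


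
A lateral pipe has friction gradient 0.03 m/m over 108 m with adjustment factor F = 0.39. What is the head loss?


hf = J * L * F = 0.03 * 108 * 0.39 = 1.2636 m

1.2636 m


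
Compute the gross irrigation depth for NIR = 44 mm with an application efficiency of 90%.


Ea = 90% = 0.9
GID = NIR / Ea = 44 / 0.9 = 48.8889 mm

48.8889 mm


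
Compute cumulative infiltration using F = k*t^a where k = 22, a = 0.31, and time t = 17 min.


F = k * t^a = 22 * 17^0.31
F = 22 * 2.406795

52.9495 mm


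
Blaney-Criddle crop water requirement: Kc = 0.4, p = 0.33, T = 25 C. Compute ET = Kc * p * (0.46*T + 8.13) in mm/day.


ET = Kc * p * (0.46*T + 8.13)
ET = 0.4 * 0.33 * (0.46*25 + 8.13)
ET = 0.4 * 0.33 * 19.6300

2.5912 mm/day


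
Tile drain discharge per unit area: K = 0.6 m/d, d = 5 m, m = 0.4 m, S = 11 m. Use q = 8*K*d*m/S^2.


q = 8*K*d*m/S^2
q = 8*0.6*5*0.4/11^2
q = 9.6000 / 121

0.0793 m/d


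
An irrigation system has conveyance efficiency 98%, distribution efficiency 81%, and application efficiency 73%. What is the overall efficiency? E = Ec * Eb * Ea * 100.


Ec = 0.98, Eb = 0.81, Ea = 0.73
E = 0.98 * 0.81 * 0.73 * 100 = 57.9474%

57.9474 %


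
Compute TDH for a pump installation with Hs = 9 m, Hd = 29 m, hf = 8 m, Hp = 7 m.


TDH = Hs + Hd + hf + Hp = 9 + 29 + 8 + 7 = 53

53 m


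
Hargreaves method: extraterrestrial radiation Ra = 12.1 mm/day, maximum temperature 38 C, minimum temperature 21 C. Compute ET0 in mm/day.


Tmean = (Tmax + Tmin)/2 = (38 + 21)/2 = 29.5
ET0 = 0.0023 * 12.1 * (29.5 + 17.8) * sqrt(38 - 21)
ET0 = 0.0023 * 12.1 * 47.3 * 4.123106

5.4275 mm/day


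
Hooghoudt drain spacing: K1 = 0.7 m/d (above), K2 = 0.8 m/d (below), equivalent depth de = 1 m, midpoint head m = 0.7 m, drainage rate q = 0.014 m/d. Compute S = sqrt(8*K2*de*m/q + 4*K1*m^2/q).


S^2 = 8*K2*de*m/q + 4*K1*m^2/q
S^2 = 8*0.8*1*0.7/0.014 + 4*0.7*0.7^2/0.014
S = sqrt(418.0000)

20.4450 m


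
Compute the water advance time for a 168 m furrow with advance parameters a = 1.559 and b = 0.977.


t = (L/a)^(1/b)
t = (168/1.559)^(1/0.977)
t = 107.761386^(1/0.977)

120.3124 min


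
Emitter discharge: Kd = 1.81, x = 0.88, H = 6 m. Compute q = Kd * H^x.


q = Kd * H^x = 1.81 * 6^0.88 = 1.81 * 4.839195

8.7589 L/h


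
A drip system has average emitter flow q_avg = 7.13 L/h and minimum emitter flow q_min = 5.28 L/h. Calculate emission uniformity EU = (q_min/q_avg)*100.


EU = (q_min/q_avg)*100 = (5.28/7.13)*100 = 74.0533%

74.0533 %


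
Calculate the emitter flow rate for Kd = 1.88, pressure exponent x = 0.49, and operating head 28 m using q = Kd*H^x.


q = Kd * H^x = 1.88 * 28^0.49 = 1.88 * 5.118084

9.6220 L/h


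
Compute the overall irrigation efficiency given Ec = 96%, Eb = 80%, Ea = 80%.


Ec = 0.96, Eb = 0.8, Ea = 0.8
E = 0.96 * 0.8 * 0.8 * 100 = 61.4400%

61.4400 %


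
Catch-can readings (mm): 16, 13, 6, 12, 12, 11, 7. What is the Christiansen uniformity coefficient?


mean = 11.000000 mm
MAD = 2.571429 mm
CU = (1 - 2.571429/11.000000)*100

76.6234 %


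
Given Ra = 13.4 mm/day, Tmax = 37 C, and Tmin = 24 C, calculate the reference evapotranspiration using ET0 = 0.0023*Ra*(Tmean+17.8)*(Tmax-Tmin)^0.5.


Tmean = (Tmax + Tmin)/2 = (37 + 24)/2 = 30.5
ET0 = 0.0023 * 13.4 * (30.5 + 17.8) * sqrt(37 - 24)
ET0 = 0.0023 * 13.4 * 48.3 * 3.605551

5.3672 mm/day


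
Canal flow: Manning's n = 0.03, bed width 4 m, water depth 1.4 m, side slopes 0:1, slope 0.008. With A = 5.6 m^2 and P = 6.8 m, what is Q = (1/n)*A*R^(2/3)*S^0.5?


R = A/P = 5.6/6.8 = 0.823529
Q = (1/0.03) * 5.6 * 0.823529^(2/3) * 0.008^0.5

14.6689 m^3/s


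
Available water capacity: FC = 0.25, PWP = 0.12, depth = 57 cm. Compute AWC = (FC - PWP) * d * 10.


AWC = (FC - PWP) * d * 10
AWC = (0.25 - 0.12) * 57 * 10
AWC = 0.1300 * 57 * 10

74.1000 mm


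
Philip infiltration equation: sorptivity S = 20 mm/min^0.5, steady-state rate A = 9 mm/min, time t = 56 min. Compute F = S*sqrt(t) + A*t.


F = S*sqrt(t) + A*t
F = 20*sqrt(56) + 9*56
F = 20*7.483315 + 504

653.6663 mm


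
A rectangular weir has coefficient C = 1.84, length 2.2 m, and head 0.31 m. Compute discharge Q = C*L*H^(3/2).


Q = C * L * H^(3/2) = 1.84 * 2.2 * 0.31^1.5 = 1.84 * 2.2 * 0.172601

0.6987 m^3/s


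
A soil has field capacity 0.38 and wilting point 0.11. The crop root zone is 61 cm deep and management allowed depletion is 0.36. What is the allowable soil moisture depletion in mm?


SMD = (FC - PWP) * d * MAD * 10
SMD = (0.38 - 0.11) * 61 * 0.36 * 10
SMD = 0.2700 * 61 * 0.36 * 10

59.2920 mm


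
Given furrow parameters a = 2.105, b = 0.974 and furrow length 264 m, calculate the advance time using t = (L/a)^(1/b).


t = (L/a)^(1/b)
t = (264/2.105)^(1/0.974)
t = 125.415677^(1/0.974)

142.6807 min


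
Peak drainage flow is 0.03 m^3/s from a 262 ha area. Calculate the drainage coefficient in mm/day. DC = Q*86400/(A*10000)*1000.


DC = Q * 86400 / (A * 10000) * 1000
DC = 0.03 * 86400 / (262 * 10000) * 1000
DC = 2592000.0000 / 2620000

0.9893 mm/day


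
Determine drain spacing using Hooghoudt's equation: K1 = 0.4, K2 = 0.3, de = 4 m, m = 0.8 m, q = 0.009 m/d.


S^2 = 8*K2*de*m/q + 4*K1*m^2/q
S^2 = 8*0.3*4*0.8/0.009 + 4*0.4*0.8^2/0.009
S = sqrt(967.1111)

31.0984 m


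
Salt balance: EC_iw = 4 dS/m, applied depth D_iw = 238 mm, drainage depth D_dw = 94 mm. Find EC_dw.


EC_dw = EC_iw * D_iw / D_dw
EC_dw = 4 * 238 / 94
EC_dw = 952 / 94

10.1277 dS/m


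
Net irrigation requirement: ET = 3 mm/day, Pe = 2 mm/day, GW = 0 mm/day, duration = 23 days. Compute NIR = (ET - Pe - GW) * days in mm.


Daily deficit = ET - Pe - GW = 3 - 2 - 0 = 1 mm/day
NIR = 1 * 23 = 23 mm

23.0000 mm


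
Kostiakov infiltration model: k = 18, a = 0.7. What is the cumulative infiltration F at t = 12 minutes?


F = k * t^a = 18 * 12^0.7
F = 18 * 5.694123

102.4942 mm


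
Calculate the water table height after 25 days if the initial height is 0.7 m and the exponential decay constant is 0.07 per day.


m = m0 * exp(-k*t)
m = 0.7 * exp(-0.07 * 25)
m = 0.7 * exp(-1.7500)

0.1216 m


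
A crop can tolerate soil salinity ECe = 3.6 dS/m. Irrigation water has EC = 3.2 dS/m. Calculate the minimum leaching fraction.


LR = ECiw / (5*ECe - ECiw)
LR = 3.2 / (5*3.6 - 3.2)
LR = 3.2 / 14.8000

0.2162


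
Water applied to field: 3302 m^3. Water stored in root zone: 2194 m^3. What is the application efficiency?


Ea = V_root / V_field * 100 = 2194 / 3302 * 100 = 66.4446%

66.4446 %


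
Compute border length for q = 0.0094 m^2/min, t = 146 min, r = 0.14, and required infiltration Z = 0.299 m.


L = q*t/((1+r)*Z)
L = 0.0094*146/((1+0.14)*0.299)
L = 1.3724/0.34086

4.0263 m


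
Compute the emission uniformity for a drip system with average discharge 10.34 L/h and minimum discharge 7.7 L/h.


EU = (q_min/q_avg)*100 = (7.7/10.34)*100 = 74.4681%

74.4681 %


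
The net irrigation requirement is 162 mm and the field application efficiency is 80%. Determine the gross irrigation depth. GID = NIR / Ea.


Ea = 80% = 0.8
GID = NIR / Ea = 162 / 0.8 = 202.5000 mm

202.5000 mm


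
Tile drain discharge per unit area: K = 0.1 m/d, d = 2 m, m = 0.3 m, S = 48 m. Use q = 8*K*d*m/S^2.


q = 8*K*d*m/S^2
q = 8*0.1*2*0.3/48^2
q = 0.4800 / 2304

2.0833e-04 m/d


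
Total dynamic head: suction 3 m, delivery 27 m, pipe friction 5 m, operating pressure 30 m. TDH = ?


TDH = Hs + Hd + hf + Hp = 3 + 27 + 5 + 30 = 65

65 m


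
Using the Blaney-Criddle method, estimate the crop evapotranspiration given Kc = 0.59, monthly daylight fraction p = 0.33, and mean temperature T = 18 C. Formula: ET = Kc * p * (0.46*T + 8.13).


ET = Kc * p * (0.46*T + 8.13)
ET = 0.59 * 0.33 * (0.46*18 + 8.13)
ET = 0.59 * 0.33 * 16.4100

3.1950 mm/day


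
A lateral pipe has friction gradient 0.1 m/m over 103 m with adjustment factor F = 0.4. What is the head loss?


hf = J * L * F = 0.1 * 103 * 0.4 = 4.1200 m

4.1200 m


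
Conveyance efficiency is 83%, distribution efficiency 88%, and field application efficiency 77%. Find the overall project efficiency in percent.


Ec = 0.83, Eb = 0.88, Ea = 0.77
E = 0.83 * 0.88 * 0.77 * 100 = 56.2408%

56.2408 %


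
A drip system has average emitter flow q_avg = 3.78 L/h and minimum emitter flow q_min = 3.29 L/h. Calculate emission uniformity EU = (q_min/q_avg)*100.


EU = (q_min/q_avg)*100 = (3.29/3.78)*100 = 87.0370%

87.0370 %


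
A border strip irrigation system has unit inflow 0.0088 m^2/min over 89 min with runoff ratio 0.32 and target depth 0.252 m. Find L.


L = q*t/((1+r)*Z)
L = 0.0088*89/((1+0.32)*0.252)
L = 0.7832/0.33264

2.3545 m


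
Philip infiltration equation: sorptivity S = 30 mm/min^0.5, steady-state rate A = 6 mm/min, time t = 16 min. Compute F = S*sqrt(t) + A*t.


F = S*sqrt(t) + A*t
F = 30*sqrt(16) + 6*16
F = 30*4.000000 + 96

216.0000 mm


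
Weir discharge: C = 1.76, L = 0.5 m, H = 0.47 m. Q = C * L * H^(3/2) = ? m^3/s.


Q = C * L * H^(3/2) = 1.76 * 0.5 * 0.47^1.5 = 1.76 * 0.5 * 0.322216

0.2836 m^3/s


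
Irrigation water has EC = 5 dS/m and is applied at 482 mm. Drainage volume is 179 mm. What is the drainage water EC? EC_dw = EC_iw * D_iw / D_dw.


EC_dw = EC_iw * D_iw / D_dw
EC_dw = 5 * 482 / 179
EC_dw = 2410 / 179

13.4637 dS/m


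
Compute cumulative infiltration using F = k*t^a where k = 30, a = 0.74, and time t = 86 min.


F = k * t^a = 30 * 86^0.74
F = 30 * 27.010266

810.3080 mm


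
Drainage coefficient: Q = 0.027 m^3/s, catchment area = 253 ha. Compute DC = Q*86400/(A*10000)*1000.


DC = Q * 86400 / (A * 10000) * 1000
DC = 0.027 * 86400 / (253 * 10000) * 1000
DC = 2332800.0000 / 2530000

0.9221 mm/day


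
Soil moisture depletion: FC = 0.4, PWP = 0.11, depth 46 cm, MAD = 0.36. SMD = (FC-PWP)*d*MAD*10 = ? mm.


SMD = (FC - PWP) * d * MAD * 10
SMD = (0.4 - 0.11) * 46 * 0.36 * 10
SMD = 0.2900 * 46 * 0.36 * 10

48.0240 mm


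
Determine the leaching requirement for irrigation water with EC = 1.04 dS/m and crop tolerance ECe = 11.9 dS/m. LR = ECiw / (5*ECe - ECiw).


LR = ECiw / (5*ECe - ECiw)
LR = 1.04 / (5*11.9 - 1.04)
LR = 1.04 / 58.4600

0.0178


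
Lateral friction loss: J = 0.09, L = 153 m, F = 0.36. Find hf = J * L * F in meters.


hf = J * L * F = 0.09 * 153 * 0.36 = 4.9572 m

4.9572 m


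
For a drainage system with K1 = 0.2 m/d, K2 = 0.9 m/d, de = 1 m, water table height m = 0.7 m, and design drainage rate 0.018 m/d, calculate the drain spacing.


S^2 = 8*K2*de*m/q + 4*K1*m^2/q
S^2 = 8*0.9*1*0.7/0.018 + 4*0.2*0.7^2/0.018
S = sqrt(301.7778)

17.3718 m


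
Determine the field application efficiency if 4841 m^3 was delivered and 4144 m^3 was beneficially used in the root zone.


Ea = V_root / V_field * 100 = 4144 / 4841 * 100 = 85.6021%

85.6021 %


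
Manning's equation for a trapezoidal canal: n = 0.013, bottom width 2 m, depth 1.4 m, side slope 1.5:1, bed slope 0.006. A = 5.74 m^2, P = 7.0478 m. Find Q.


R = A/P = 5.74/7.0478 = 0.814439
Q = (1/0.013) * 5.74 * 0.814439^(2/3) * 0.006^0.5

29.8275 m^3/s


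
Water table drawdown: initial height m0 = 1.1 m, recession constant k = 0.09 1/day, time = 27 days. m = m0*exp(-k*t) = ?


m = m0 * exp(-k*t)
m = 1.1 * exp(-0.09 * 27)
m = 1.1 * exp(-2.4300)

0.0968 m


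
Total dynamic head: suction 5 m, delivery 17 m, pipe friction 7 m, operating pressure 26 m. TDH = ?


TDH = Hs + Hd + hf + Hp = 5 + 17 + 7 + 26 = 55

55 m


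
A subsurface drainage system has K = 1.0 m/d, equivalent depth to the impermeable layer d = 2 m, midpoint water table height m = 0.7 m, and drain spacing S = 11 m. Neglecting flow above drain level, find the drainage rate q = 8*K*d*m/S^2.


q = 8*K*d*m/S^2
q = 8*1.0*2*0.7/11^2
q = 11.2000 / 121

0.0926 m/d


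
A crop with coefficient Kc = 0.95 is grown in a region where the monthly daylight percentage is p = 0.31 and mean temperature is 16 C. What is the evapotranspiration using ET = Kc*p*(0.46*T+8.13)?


ET = Kc * p * (0.46*T + 8.13)
ET = 0.95 * 0.31 * (0.46*16 + 8.13)
ET = 0.95 * 0.31 * 15.4900

4.5618 mm/day


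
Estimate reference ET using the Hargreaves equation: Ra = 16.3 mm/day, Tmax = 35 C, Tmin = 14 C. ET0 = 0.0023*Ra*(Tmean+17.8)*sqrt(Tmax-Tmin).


Tmean = (Tmax + Tmin)/2 = (35 + 14)/2 = 24.5
ET0 = 0.0023 * 16.3 * (24.5 + 17.8) * sqrt(35 - 14)
ET0 = 0.0023 * 16.3 * 42.3 * 4.582576

7.2672 mm/day


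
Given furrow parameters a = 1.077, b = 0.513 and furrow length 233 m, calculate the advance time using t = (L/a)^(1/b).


t = (L/a)^(1/b)
t = (233/1.077)^(1/0.513)
t = 216.341690^(1/0.513)

35639.3890 min


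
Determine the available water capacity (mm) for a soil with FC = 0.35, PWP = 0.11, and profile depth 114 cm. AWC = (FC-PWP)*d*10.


AWC = (FC - PWP) * d * 10
AWC = (0.35 - 0.11) * 114 * 10
AWC = 0.2400 * 114 * 10

273.6000 mm


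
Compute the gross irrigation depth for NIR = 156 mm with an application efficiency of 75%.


Ea = 75% = 0.75
GID = NIR / Ea = 156 / 0.75 = 208.0000 mm

208.0000 mm


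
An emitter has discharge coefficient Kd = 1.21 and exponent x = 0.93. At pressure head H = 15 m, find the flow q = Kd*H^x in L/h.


q = Kd * H^x = 1.21 * 15^0.93 = 1.21 * 12.409803

15.0159 L/h


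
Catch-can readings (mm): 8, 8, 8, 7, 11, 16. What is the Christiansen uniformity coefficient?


mean = 9.666667 mm
MAD = 2.555556 mm
CU = (1 - 2.555556/9.666667)*100

73.5632 %


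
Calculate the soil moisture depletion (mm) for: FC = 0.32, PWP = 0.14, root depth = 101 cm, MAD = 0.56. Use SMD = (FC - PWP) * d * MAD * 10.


SMD = (FC - PWP) * d * MAD * 10
SMD = (0.32 - 0.14) * 101 * 0.56 * 10
SMD = 0.1800 * 101 * 0.56 * 10

101.8080 mm


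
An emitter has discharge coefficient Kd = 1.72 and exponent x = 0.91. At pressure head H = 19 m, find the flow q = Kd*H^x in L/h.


q = Kd * H^x = 1.72 * 19^0.91 = 1.72 * 14.576920

25.0723 L/h


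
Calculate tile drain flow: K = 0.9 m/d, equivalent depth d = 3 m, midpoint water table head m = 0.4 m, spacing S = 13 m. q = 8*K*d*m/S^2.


q = 8*K*d*m/S^2
q = 8*0.9*3*0.4/13^2
q = 8.6400 / 169

0.0511 m/d


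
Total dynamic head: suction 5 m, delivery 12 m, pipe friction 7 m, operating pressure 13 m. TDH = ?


TDH = Hs + Hd + hf + Hp = 5 + 12 + 7 + 13 = 37

37 m


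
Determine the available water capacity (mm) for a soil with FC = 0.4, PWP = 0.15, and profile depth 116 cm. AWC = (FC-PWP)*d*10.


AWC = (FC - PWP) * d * 10
AWC = (0.4 - 0.15) * 116 * 10
AWC = 0.2500 * 116 * 10

290.0000 mm


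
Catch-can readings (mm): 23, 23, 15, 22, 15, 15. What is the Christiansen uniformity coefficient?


mean = 18.833333 mm
MAD = 3.833333 mm
CU = (1 - 3.833333/18.833333)*100

79.6460 %


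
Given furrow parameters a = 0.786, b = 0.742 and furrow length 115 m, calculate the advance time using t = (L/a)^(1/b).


t = (L/a)^(1/b)
t = (115/0.786)^(1/0.742)
t = 146.310433^(1/0.742)

828.2487 min


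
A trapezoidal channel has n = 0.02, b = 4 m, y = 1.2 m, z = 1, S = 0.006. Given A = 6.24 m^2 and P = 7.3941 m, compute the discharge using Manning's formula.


R = A/P = 6.24/7.3941 = 0.843916
Q = (1/0.02) * 6.24 * 0.843916^(2/3) * 0.006^0.5

21.5822 m^3/s


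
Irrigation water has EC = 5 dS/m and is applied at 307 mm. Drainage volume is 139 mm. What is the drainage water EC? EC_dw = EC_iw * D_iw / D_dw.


EC_dw = EC_iw * D_iw / D_dw
EC_dw = 5 * 307 / 139
EC_dw = 1535 / 139

11.0432 dS/m


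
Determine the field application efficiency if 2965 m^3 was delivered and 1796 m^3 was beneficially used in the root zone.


Ea = V_root / V_field * 100 = 1796 / 2965 * 100 = 60.5734%

60.5734 %


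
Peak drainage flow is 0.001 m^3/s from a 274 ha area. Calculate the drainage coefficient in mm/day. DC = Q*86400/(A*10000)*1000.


DC = Q * 86400 / (A * 10000) * 1000
DC = 0.001 * 86400 / (274 * 10000) * 1000
DC = 86400.0000 / 2740000

0.0315 mm/day


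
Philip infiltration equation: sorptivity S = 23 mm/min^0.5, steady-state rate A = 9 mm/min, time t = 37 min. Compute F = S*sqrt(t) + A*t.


F = S*sqrt(t) + A*t
F = 23*sqrt(37) + 9*37
F = 23*6.082763 + 333

472.9035 mm


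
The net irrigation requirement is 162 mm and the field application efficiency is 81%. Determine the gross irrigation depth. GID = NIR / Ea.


Ea = 81% = 0.81
GID = NIR / Ea = 162 / 0.81 = 200.0000 mm

200.0000 mm


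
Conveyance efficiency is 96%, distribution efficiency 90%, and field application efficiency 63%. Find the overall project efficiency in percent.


Ec = 0.96, Eb = 0.9, Ea = 0.63
E = 0.96 * 0.9 * 0.63 * 100 = 54.4320%

54.4320 %


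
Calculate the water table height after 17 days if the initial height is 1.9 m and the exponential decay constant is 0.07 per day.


m = m0 * exp(-k*t)
m = 1.9 * exp(-0.07 * 17)
m = 1.9 * exp(-1.1900)

0.5780 m


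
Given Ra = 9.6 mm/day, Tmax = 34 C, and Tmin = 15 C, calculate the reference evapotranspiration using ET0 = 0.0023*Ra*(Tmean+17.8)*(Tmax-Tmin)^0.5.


Tmean = (Tmax + Tmin)/2 = (34 + 15)/2 = 24.5
ET0 = 0.0023 * 9.6 * (24.5 + 17.8) * sqrt(34 - 15)
ET0 = 0.0023 * 9.6 * 42.3 * 4.358899

4.0711 mm/day


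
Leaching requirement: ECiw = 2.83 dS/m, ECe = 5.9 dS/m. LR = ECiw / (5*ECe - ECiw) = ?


LR = ECiw / (5*ECe - ECiw)
LR = 2.83 / (5*5.9 - 2.83)
LR = 2.83 / 26.6700

0.1061


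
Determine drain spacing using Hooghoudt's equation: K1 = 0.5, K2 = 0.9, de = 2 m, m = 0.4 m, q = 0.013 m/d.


S^2 = 8*K2*de*m/q + 4*K1*m^2/q
S^2 = 8*0.9*2*0.4/0.013 + 4*0.5*0.4^2/0.013
S = sqrt(467.6923)

21.6262 m


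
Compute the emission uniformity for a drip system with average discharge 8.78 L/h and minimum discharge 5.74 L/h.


EU = (q_min/q_avg)*100 = (5.74/8.78)*100 = 65.3759%

65.3759 %


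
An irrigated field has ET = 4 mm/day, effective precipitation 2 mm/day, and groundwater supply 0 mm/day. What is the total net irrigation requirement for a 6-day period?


Daily deficit = ET - Pe - GW = 4 - 2 - 0 = 2 mm/day
NIR = 2 * 6 = 12 mm

12.0000 mm


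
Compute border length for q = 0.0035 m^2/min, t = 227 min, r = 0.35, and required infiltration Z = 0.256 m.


L = q*t/((1+r)*Z)
L = 0.0035*227/((1+0.35)*0.256)
L = 0.7945/0.3456

2.2989 m


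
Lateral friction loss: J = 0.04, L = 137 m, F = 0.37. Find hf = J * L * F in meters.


hf = J * L * F = 0.04 * 137 * 0.37 = 2.0276 m

2.0276 m


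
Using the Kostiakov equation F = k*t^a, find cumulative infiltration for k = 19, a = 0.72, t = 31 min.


F = k * t^a = 19 * 31^0.72
F = 19 * 11.851694

225.1822 mm


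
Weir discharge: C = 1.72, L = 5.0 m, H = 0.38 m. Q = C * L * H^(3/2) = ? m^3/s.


Q = C * L * H^(3/2) = 1.72 * 5.0 * 0.38^1.5 = 1.72 * 5.0 * 0.234248

2.0145 m^3/s


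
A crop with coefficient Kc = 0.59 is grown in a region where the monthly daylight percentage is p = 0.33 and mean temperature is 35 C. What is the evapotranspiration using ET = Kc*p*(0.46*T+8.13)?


ET = Kc * p * (0.46*T + 8.13)
ET = 0.59 * 0.33 * (0.46*35 + 8.13)
ET = 0.59 * 0.33 * 24.2300

4.7176 mm/day


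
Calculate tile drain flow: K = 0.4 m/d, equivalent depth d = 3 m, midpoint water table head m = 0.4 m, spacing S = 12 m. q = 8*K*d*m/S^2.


q = 8*K*d*m/S^2
q = 8*0.4*3*0.4/12^2
q = 3.8400 / 144

0.0267 m/d


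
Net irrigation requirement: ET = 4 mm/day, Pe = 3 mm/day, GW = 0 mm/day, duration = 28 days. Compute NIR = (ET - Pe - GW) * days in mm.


Daily deficit = ET - Pe - GW = 4 - 3 - 0 = 1 mm/day
NIR = 1 * 28 = 28 mm

28.0000 mm


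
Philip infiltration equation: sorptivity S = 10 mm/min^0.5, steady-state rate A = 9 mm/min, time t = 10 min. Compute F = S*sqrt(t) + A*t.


F = S*sqrt(t) + A*t
F = 10*sqrt(10) + 9*10
F = 10*3.162278 + 90

121.6228 mm


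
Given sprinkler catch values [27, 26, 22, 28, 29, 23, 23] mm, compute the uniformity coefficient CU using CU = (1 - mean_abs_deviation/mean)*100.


mean = 25.428571 mm
MAD = 2.367347 mm
CU = (1 - 2.367347/25.428571)*100

90.6902 %


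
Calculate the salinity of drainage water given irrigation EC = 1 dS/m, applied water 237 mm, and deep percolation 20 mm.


EC_dw = EC_iw * D_iw / D_dw
EC_dw = 1 * 237 / 20
EC_dw = 237 / 20

11.8500 dS/m


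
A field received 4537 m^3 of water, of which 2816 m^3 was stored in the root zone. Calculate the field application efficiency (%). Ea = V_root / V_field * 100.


Ea = V_root / V_field * 100 = 2816 / 4537 * 100 = 62.0674%

62.0674 %


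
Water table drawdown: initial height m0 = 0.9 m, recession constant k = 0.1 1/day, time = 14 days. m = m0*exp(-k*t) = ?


m = m0 * exp(-k*t)
m = 0.9 * exp(-0.1 * 14)
m = 0.9 * exp(-1.4000)

0.2219 m


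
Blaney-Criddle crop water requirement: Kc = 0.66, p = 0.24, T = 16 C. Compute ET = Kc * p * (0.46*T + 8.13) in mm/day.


ET = Kc * p * (0.46*T + 8.13)
ET = 0.66 * 0.24 * (0.46*16 + 8.13)
ET = 0.66 * 0.24 * 15.4900

2.4536 mm/day


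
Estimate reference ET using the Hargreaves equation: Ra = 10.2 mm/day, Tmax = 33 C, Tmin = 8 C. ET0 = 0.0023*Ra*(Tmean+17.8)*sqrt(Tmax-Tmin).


Tmean = (Tmax + Tmin)/2 = (33 + 8)/2 = 20.5
ET0 = 0.0023 * 10.2 * (20.5 + 17.8) * sqrt(33 - 8)
ET0 = 0.0023 * 10.2 * 38.3 * 5.000000

4.4926 mm/day


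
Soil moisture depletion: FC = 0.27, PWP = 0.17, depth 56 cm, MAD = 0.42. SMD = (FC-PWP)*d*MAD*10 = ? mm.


SMD = (FC - PWP) * d * MAD * 10
SMD = (0.27 - 0.17) * 56 * 0.42 * 10
SMD = 0.1000 * 56 * 0.42 * 10

23.5200 mm


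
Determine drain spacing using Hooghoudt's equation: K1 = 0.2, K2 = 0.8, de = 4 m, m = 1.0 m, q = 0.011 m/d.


S^2 = 8*K2*de*m/q + 4*K1*m^2/q
S^2 = 8*0.8*4*1.0/0.011 + 4*0.2*1.0^2/0.011
S = sqrt(2400.0000)

48.9898 m


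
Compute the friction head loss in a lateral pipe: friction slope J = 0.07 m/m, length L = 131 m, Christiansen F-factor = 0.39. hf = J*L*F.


hf = J * L * F = 0.07 * 131 * 0.39 = 3.5763 m

3.5763 m


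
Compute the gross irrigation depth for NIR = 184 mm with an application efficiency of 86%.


Ea = 86% = 0.86
GID = NIR / Ea = 184 / 0.86 = 213.9535 mm

213.9535 mm


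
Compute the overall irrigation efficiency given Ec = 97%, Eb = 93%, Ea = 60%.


Ec = 0.97, Eb = 0.93, Ea = 0.6
E = 0.97 * 0.93 * 0.6 * 100 = 54.1260%

54.1260 %


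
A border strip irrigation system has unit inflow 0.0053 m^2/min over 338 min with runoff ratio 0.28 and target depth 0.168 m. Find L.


L = q*t/((1+r)*Z)
L = 0.0053*338/((1+0.28)*0.168)
L = 1.7914/0.21504

8.3305 m


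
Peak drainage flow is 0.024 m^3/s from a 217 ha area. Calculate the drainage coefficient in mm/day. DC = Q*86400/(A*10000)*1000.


DC = Q * 86400 / (A * 10000) * 1000
DC = 0.024 * 86400 / (217 * 10000) * 1000
DC = 2073600.0000 / 2170000

0.9556 mm/day


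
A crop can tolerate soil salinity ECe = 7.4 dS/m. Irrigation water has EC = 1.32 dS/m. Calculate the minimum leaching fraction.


LR = ECiw / (5*ECe - ECiw)
LR = 1.32 / (5*7.4 - 1.32)
LR = 1.32 / 35.6800

0.0370


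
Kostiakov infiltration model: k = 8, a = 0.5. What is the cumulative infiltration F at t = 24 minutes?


F = k * t^a = 8 * 24^0.5
F = 8 * 4.898979

39.1918 mm


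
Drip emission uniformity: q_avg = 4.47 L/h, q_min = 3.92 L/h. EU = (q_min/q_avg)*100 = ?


EU = (q_min/q_avg)*100 = (3.92/4.47)*100 = 87.6957%

87.6957 %


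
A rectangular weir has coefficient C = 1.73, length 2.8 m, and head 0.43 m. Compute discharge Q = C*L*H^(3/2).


Q = C * L * H^(3/2) = 1.73 * 2.8 * 0.43^1.5 = 1.73 * 2.8 * 0.281970

1.3659 m^3/s


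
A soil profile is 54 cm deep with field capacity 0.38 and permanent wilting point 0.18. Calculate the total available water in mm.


AWC = (FC - PWP) * d * 10
AWC = (0.38 - 0.18) * 54 * 10
AWC = 0.2000 * 54 * 10

108.0000 mm


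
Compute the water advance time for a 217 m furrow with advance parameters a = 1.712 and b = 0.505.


t = (L/a)^(1/b)
t = (217/1.712)^(1/0.505)
t = 126.752336^(1/0.505)

14597.1897 min


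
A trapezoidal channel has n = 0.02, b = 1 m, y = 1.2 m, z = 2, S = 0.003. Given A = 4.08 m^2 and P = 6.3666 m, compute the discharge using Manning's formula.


R = A/P = 4.08/6.3666 = 0.640844
Q = (1/0.02) * 4.08 * 0.640844^(2/3) * 0.003^0.5

8.3054 m^3/s


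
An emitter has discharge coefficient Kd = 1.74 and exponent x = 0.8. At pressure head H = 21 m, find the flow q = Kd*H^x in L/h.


q = Kd * H^x = 1.74 * 21^0.8 = 1.74 * 11.422875

19.8758 L/h


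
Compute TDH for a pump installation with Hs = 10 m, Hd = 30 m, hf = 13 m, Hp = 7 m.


TDH = Hs + Hd + hf + Hp = 10 + 30 + 13 + 7 = 60

60 m


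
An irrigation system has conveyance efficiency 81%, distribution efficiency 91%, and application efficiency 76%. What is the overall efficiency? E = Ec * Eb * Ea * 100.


Ec = 0.81, Eb = 0.91, Ea = 0.76
E = 0.81 * 0.91 * 0.76 * 100 = 56.0196%

56.0196 %


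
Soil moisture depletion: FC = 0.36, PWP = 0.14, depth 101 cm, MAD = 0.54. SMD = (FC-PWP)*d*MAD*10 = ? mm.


SMD = (FC - PWP) * d * MAD * 10
SMD = (0.36 - 0.14) * 101 * 0.54 * 10
SMD = 0.2200 * 101 * 0.54 * 10

119.9880 mm


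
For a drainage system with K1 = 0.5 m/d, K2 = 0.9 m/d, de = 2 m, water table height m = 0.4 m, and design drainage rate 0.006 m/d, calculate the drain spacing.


S^2 = 8*K2*de*m/q + 4*K1*m^2/q
S^2 = 8*0.9*2*0.4/0.006 + 4*0.5*0.4^2/0.006
S = sqrt(1013.3333)

31.8329 m


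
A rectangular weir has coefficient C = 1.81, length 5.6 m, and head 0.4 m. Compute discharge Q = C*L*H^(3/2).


Q = C * L * H^(3/2) = 1.81 * 5.6 * 0.4^1.5 = 1.81 * 5.6 * 0.252982

2.5642 m^3/s


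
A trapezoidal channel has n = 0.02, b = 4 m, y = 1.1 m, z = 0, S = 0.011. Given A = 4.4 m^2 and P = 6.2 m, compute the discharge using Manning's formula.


R = A/P = 4.4/6.2 = 0.709677
Q = (1/0.02) * 4.4 * 0.709677^(2/3) * 0.011^0.5

18.3580 m^3/s


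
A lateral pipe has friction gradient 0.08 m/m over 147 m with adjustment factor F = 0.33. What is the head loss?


hf = J * L * F = 0.08 * 147 * 0.33 = 3.8808 m

3.8808 m


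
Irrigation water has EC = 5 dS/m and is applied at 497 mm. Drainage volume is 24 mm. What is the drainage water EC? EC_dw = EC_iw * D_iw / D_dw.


EC_dw = EC_iw * D_iw / D_dw
EC_dw = 5 * 497 / 24
EC_dw = 2485 / 24

103.5417 dS/m


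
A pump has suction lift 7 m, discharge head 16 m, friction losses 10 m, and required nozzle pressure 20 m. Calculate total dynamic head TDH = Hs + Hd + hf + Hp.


TDH = Hs + Hd + hf + Hp = 7 + 16 + 10 + 20 = 53

53 m


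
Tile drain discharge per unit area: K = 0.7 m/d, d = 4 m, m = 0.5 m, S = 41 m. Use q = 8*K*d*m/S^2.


q = 8*K*d*m/S^2
q = 8*0.7*4*0.5/41^2
q = 11.2000 / 1681

0.0067 m/d


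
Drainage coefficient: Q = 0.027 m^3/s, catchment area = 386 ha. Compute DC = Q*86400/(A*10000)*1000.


DC = Q * 86400 / (A * 10000) * 1000
DC = 0.027 * 86400 / (386 * 10000) * 1000
DC = 2332800.0000 / 3860000

0.6044 mm/day


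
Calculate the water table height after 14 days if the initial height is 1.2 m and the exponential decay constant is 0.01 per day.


m = m0 * exp(-k*t)
m = 1.2 * exp(-0.01 * 14)
m = 1.2 * exp(-0.1400)

1.0432 m


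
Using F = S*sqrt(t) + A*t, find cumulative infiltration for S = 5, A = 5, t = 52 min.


F = S*sqrt(t) + A*t
F = 5*sqrt(52) + 5*52
F = 5*7.211103 + 260

296.0555 mm


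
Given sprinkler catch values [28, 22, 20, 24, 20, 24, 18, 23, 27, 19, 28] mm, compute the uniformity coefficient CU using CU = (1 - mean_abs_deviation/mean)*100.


mean = 23.000000 mm
MAD = 2.909091 mm
CU = (1 - 2.909091/23.000000)*100

87.3518 %


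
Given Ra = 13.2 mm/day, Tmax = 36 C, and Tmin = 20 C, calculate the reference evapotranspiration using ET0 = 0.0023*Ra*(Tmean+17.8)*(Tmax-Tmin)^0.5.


Tmean = (Tmax + Tmin)/2 = (36 + 20)/2 = 28.0
ET0 = 0.0023 * 13.2 * (28.0 + 17.8) * sqrt(36 - 20)
ET0 = 0.0023 * 13.2 * 45.8 * 4.000000

5.5620 mm/day


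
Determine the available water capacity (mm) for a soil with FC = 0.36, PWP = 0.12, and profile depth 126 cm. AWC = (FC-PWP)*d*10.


AWC = (FC - PWP) * d * 10
AWC = (0.36 - 0.12) * 126 * 10
AWC = 0.2400 * 126 * 10

302.4000 mm


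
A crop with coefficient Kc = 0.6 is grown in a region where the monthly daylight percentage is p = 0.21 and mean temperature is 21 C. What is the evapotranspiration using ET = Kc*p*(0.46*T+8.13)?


ET = Kc * p * (0.46*T + 8.13)
ET = 0.6 * 0.21 * (0.46*21 + 8.13)
ET = 0.6 * 0.21 * 17.7900

2.2415 mm/day


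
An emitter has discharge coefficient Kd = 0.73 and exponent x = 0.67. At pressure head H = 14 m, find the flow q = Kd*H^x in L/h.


q = Kd * H^x = 0.73 * 14^0.67 = 0.73 * 5.860110

4.2779 L/h


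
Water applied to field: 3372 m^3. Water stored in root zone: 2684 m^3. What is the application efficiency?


Ea = V_root / V_field * 100 = 2684 / 3372 * 100 = 79.5967%

79.5967 %


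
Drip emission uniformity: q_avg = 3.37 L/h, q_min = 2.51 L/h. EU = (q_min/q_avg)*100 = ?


EU = (q_min/q_avg)*100 = (2.51/3.37)*100 = 74.4807%

74.4807 %


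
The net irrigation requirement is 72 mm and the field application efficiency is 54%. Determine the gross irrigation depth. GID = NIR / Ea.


Ea = 54% = 0.54
GID = NIR / Ea = 72 / 0.54 = 133.3333 mm

133.3333 mm


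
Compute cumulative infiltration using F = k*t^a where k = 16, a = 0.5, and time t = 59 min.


F = k * t^a = 16 * 59^0.5
F = 16 * 7.681146

122.8983 mm


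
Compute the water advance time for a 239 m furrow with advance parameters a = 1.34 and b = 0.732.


t = (L/a)^(1/b)
t = (239/1.34)^(1/0.732)
t = 178.358209^(1/0.732)

1189.9728 min


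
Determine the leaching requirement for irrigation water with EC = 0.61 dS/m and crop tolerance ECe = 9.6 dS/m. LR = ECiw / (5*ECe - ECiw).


LR = ECiw / (5*ECe - ECiw)
LR = 0.61 / (5*9.6 - 0.61)
LR = 0.61 / 47.3900

0.0129


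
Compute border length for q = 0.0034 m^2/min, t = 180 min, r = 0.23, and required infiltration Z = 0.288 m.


L = q*t/((1+r)*Z)
L = 0.0034*180/((1+0.23)*0.288)
L = 0.612/0.35424

1.7276 m


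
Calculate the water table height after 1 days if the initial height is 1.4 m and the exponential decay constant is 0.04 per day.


m = m0 * exp(-k*t)
m = 1.4 * exp(-0.04 * 1)
m = 1.4 * exp(-0.0400)

1.3451 m


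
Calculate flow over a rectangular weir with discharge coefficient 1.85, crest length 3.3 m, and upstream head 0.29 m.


Q = C * L * H^(3/2) = 1.85 * 3.3 * 0.29^1.5 = 1.85 * 3.3 * 0.156170

0.9534 m^3/s


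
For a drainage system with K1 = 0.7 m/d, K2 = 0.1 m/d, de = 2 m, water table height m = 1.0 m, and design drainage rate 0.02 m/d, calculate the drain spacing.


S^2 = 8*K2*de*m/q + 4*K1*m^2/q
S^2 = 8*0.1*2*1.0/0.02 + 4*0.7*1.0^2/0.02
S = sqrt(220.0000)

14.8324 m


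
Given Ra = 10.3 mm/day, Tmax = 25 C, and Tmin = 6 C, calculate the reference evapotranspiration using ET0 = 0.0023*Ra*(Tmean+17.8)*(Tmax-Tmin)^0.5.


Tmean = (Tmax + Tmin)/2 = (25 + 6)/2 = 15.5
ET0 = 0.0023 * 10.3 * (15.5 + 17.8) * sqrt(25 - 6)
ET0 = 0.0023 * 10.3 * 33.3 * 4.358899

3.4386 mm/day


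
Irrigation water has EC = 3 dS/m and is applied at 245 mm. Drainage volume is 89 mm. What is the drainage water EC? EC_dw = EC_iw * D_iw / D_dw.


EC_dw = EC_iw * D_iw / D_dw
EC_dw = 3 * 245 / 89
EC_dw = 735 / 89

8.2584 dS/m


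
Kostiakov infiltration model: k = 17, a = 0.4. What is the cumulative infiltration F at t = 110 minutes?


F = k * t^a = 17 * 110^0.4
F = 17 * 6.554764

111.4310 mm


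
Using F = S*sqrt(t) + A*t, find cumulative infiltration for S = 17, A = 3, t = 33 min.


F = S*sqrt(t) + A*t
F = 17*sqrt(33) + 3*33
F = 17*5.744563 + 99

196.6576 mm


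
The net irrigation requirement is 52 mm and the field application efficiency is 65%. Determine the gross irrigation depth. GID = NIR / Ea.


Ea = 65% = 0.65
GID = NIR / Ea = 52 / 0.65 = 80.0000 mm

80.0000 mm


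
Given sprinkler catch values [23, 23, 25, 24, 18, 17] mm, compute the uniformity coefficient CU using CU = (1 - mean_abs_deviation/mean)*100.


mean = 21.666667 mm
MAD = 2.777778 mm
CU = (1 - 2.777778/21.666667)*100

87.1795 %


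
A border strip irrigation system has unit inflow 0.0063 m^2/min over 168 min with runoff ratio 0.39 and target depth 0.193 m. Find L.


L = q*t/((1+r)*Z)
L = 0.0063*168/((1+0.39)*0.193)
L = 1.0584/0.26827

3.9453 m


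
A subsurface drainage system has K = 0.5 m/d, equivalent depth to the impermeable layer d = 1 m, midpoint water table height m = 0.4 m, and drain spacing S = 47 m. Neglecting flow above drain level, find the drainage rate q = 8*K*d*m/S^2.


q = 8*K*d*m/S^2
q = 8*0.5*1*0.4/47^2
q = 1.6000 / 2209

7.2431e-04 m/d


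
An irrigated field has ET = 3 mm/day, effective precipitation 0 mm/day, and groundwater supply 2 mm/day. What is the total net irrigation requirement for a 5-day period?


Daily deficit = ET - Pe - GW = 3 - 0 - 2 = 1 mm/day
NIR = 1 * 5 = 5 mm

5.0000 mm


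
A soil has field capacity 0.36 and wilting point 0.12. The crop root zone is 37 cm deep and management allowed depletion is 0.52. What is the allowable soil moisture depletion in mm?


SMD = (FC - PWP) * d * MAD * 10
SMD = (0.36 - 0.12) * 37 * 0.52 * 10
SMD = 0.2400 * 37 * 0.52 * 10

46.1760 mm


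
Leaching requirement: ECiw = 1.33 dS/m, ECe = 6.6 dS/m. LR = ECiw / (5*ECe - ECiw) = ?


LR = ECiw / (5*ECe - ECiw)
LR = 1.33 / (5*6.6 - 1.33)
LR = 1.33 / 31.6700

0.0420


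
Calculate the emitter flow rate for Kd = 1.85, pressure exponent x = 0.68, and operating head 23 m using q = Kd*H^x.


q = Kd * H^x = 1.85 * 23^0.68 = 1.85 * 8.432861

15.6008 L/h


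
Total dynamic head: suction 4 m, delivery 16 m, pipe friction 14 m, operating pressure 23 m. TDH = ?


TDH = Hs + Hd + hf + Hp = 4 + 16 + 14 + 23 = 57

57 m


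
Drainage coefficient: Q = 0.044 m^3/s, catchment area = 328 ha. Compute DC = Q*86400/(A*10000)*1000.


DC = Q * 86400 / (A * 10000) * 1000
DC = 0.044 * 86400 / (328 * 10000) * 1000
DC = 3801600.0000 / 3280000

1.1590 mm/day


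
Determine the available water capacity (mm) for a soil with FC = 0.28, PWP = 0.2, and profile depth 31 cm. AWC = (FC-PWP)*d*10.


AWC = (FC - PWP) * d * 10
AWC = (0.28 - 0.2) * 31 * 10
AWC = 0.0800 * 31 * 10

24.8000 mm


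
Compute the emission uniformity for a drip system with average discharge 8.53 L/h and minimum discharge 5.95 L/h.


EU = (q_min/q_avg)*100 = (5.95/8.53)*100 = 69.7538%

69.7538 %


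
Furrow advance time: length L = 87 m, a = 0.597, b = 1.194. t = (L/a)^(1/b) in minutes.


t = (L/a)^(1/b)
t = (87/0.597)^(1/1.194)
t = 145.728643^(1/1.194)

64.8656 min


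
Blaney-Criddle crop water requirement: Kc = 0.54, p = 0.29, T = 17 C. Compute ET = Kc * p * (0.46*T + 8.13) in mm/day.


ET = Kc * p * (0.46*T + 8.13)
ET = 0.54 * 0.29 * (0.46*17 + 8.13)
ET = 0.54 * 0.29 * 15.9500

2.4978 mm/day


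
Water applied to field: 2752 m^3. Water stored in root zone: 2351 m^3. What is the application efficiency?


Ea = V_root / V_field * 100 = 2351 / 2752 * 100 = 85.4288%

85.4288 %


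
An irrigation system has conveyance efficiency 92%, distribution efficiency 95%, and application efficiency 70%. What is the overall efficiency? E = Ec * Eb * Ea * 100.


Ec = 0.92, Eb = 0.95, Ea = 0.7
E = 0.92 * 0.95 * 0.7 * 100 = 61.1800%

61.1800 %


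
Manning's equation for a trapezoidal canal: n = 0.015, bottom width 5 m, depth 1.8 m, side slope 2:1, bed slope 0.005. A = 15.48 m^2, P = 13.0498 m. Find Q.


R = A/P = 15.48/13.0498 = 1.186225
Q = (1/0.015) * 15.48 * 1.186225^(2/3) * 0.005^0.5

81.7729 m^3/s


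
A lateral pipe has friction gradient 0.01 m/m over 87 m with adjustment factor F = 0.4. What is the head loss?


hf = J * L * F = 0.01 * 87 * 0.4 = 0.3480 m

0.3480 m
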